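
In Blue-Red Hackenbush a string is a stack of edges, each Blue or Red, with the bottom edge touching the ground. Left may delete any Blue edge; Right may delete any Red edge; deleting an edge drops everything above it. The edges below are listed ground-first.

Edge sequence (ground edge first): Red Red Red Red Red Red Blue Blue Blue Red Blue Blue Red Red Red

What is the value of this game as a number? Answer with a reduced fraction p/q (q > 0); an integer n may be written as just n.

Recurse on prefixes of the 15-edge string Red Red Red Red Red Red Blue Blue Blue Red Blue Blue Red Red Red:
1 of 15 · R · max L −∞ · min R 0 => -1
2 of 15 · RR · max L −∞ · min R -1 => -2
3 of 15 · RRR · max L −∞ · min R -2 => -3
4 of 15 · RRRR · max L −∞ · min R -3 => -4
5 of 15 · RRRRR · max L −∞ · min R -4 => -5
6 of 15 · RRRRRR · max L −∞ · min R -5 => -6
7 of 15 · RRRRRRB · max L -6 · min R -5 => -11/2
8 of 15 · RRRRRRBB · max L -11/2 · min R -5 => -21/4
9 of 15 · RRRRRRBBB · max L -21/4 · min R -5 => -41/8
10 of 15 · RRRRRRBBBR · max L -21/4 · min R -41/8 => -83/16
11 of 15 · RRRRRRBBBRB · max L -83/16 · min R -41/8 => -165/32
12 of 15 · RRRRRRBBBRBB · max L -165/32 · min R -41/8 => -329/64
13 of 15 · RRRRRRBBBRBBR · max L -165/32 · min R -329/64 => -659/128
14 of 15 · RRRRRRBBBRBBRR · max L -165/32 · min R -659/128 => -1319/256
15 of 15 · RRRRRRBBBRBBRRR · max L -165/32 · min R -1319/256 => -2639/512

-2639/512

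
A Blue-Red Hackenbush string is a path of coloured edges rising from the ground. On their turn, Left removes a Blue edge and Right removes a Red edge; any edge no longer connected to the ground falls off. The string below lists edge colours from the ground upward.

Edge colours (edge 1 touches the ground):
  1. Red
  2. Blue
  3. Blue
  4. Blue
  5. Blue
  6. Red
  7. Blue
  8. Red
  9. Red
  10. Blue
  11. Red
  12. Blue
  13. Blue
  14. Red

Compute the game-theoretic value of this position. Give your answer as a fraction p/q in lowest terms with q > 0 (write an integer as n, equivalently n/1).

value_1 [R]  L=[]  R=[0]  ⇒ -1
value_2 [RB]  L=[-1]  R=[0]  ⇒ -1/2
value_3 [RBB]  L=[-1, -1/2]  R=[0]  ⇒ -1/4
value_4 [RBBB]  L=[-1, -1/2, -1/4]  R=[0]  ⇒ -1/8
value_5 [RBBBB]  L=[-1, -1/2, -1/4, -1/8]  R=[0]  ⇒ -1/16
value_6 [RBBBBR]  L=[-1, -1/2, -1/4, -1/8]  R=[-1/16, 0]  ⇒ -3/32
value_7 [RBBBBRB]  L=[-1, -1/2, -1/4, -1/8, -3/32]  R=[-1/16, 0]  ⇒ -5/64
value_8 [RBBBBRBR]  L=[-1, -1/2, -1/4, -1/8, -3/32]  R=[-5/64, -1/16, 0]  ⇒ -11/128
value_9 [RBBBBRBRR]  L=[-1, -1/2, -1/4, -1/8, -3/32]  R=[-11/128, -5/64, -1/16, 0]  ⇒ -23/256
value_10 [RBBBBRBRRB]  L=[-1, -1/2, -1/4, -1/8, -3/32, -23/256]  R=[-11/128, -5/64, -1/16, 0]  ⇒ -45/512
value_11 [RBBBBRBRRBR]  L=[-1, -1/2, -1/4, -1/8, -3/32, -23/256]  R=[-45/512, -11/128, -5/64, -1/16, 0]  ⇒ -91/1024
value_12 [RBBBBRBRRBRB]  L=[-1, -1/2, -1/4, -1/8, -3/32, -23/256, -91/1024]  R=[-45/512, -11/128, -5/64, -1/16, 0]  ⇒ -181/2048
value_13 [RBBBBRBRRBRBB]  L=[-1, -1/2, -1/4, -1/8, -3/32, -23/256, -91/1024, -181/2048]  R=[-45/512, -11/128, -5/64, -1/16, 0]  ⇒ -361/4096
value_14 [RBBBBRBRRBRBBR]  L=[-1, -1/2, -1/4, -1/8, -3/32, -23/256, -91/1024, -181/2048]  R=[-361/4096, -45/512, -11/128, -5/64, -1/16, 0]  ⇒ -723/8192

-723/8192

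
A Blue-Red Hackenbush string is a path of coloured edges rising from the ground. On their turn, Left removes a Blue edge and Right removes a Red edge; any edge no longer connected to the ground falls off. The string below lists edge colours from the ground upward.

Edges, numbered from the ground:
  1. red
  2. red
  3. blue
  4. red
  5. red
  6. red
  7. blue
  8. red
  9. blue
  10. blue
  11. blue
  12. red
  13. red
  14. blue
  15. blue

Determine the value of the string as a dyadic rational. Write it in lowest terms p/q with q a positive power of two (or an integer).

Build val(s[:k]) for k = 1..15, string s = red red blue red red red blue red blue blue blue red red blue blue.
1 of 15 · r · max L −∞ · min R 0 — -1
2 of 15 · rr · max L −∞ · min R -1 — -2
3 of 15 · rrb · max L -2 · min R -1 — -3/2
4 of 15 · rrbr · max L -2 · min R -3/2 — -7/4
5 of 15 · rrbrr · max L -2 · min R -7/4 — -15/8
6 of 15 · rrbrrr · max L -2 · min R -15/8 — -31/16
7 of 15 · rrbrrrb · max L -31/16 · min R -15/8 — -61/32
8 of 15 · rrbrrrbr · max L -31/16 · min R -61/32 — -123/64
9 of 15 · rrbrrrbrb · max L -123/64 · min R -61/32 — -245/128
10 of 15 · rrbrrrbrbb · max L -245/128 · min R -61/32 — -489/256
11 of 15 · rrbrrrbrbbb · max L -489/256 · min R -61/32 — -977/512
12 of 15 · rrbrrrbrbbbr · max L -489/256 · min R -977/512 — -1955/1024
13 of 15 · rrbrrrbrbbbrr · max L -489/256 · min R -1955/1024 — -3911/2048
14 of 15 · rrbrrrbrbbbrrb · max L -3911/2048 · min R -1955/1024 — -7821/4096
15 of 15 · rrbrrrbrbbbrrbb · max L -7821/4096 · min R -1955/1024 — -15641/8192

-15641/8192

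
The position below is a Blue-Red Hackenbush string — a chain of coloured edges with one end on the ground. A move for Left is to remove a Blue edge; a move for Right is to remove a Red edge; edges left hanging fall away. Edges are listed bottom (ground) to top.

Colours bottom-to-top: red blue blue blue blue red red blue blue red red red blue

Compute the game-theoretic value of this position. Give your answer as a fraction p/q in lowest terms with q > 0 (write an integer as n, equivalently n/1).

edge 1 of 13 (red): { none | 0 } gives -1
edge 2 of 13 (blue): { -1 | 0 } gives -1/2
edge 3 of 13 (blue): { -1 -1/2 | 0 } gives -1/4
edge 4 of 13 (blue): { -1 -1/2 -1/4 | 0 } gives -1/8
edge 5 of 13 (blue): { -1 -1/2 -1/4 -1/8 | 0 } gives -1/16
edge 6 of 13 (red): { -1 -1/2 -1/4 -1/8 | -1/16 0 } gives -3/32
edge 7 of 13 (red): { -1 -1/2 -1/4 -1/8 | -3/32 -1/16 0 } gives -7/64
edge 8 of 13 (blue): { -1 -1/2 -1/4 -1/8 -7/64 | -3/32 -1/16 0 } gives -13/128
edge 9 of 13 (blue): { -1 -1/2 -1/4 -1/8 -7/64 -13/128 | -3/32 -1/16 0 } gives -25/256
edge 10 of 13 (red): { -1 -1/2 -1/4 -1/8 -7/64 -13/128 | -25/256 -3/32 -1/16 0 } gives -51/512
edge 11 of 13 (red): { -1 -1/2 -1/4 -1/8 -7/64 -13/128 | -51/512 -25/256 -3/32 -1/16 0 } gives -103/1024
edge 12 of 13 (red): { -1 -1/2 -1/4 -1/8 -7/64 -13/128 | -103/1024 -51/512 -25/256 -3/32 -1/16 0 } gives -207/2048
edge 13 of 13 (blue): { -1 -1/2 -1/4 -1/8 -7/64 -13/128 -207/2048 | -103/1024 -51/512 -25/256 -3/32 -1/16 0 } gives -413/4096

-413/4096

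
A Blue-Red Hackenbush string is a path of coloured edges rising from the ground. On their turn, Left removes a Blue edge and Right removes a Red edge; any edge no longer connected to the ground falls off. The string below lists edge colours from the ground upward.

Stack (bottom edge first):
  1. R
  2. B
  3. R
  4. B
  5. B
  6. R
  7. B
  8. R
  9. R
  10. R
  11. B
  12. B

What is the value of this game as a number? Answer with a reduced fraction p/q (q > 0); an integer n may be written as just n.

Recurse on prefixes of the 12-edge string R B R B B R B R R R B B:
R: Left { ∅ }, Right { 0 } so simplest -1
RB: Left { -1 }, Right { 0 } so simplest -1/2
RBR: Left { -1 }, Right { -1/2; 0 } so simplest -3/4
RBRB: Left { -1; -3/4 }, Right { -1/2; 0 } so simplest -5/8
RBRBB: Left { -1; -3/4; -5/8 }, Right { -1/2; 0 } so simplest -9/16
RBRBBR: Left { -1; -3/4; -5/8 }, Right { -9/16; -1/2; 0 } so simplest -19/32
RBRBBRB: Left { -1; -3/4; -5/8; -19/32 }, Right { -9/16; -1/2; 0 } so simplest -37/64
RBRBBRBR: Left { -1; -3/4; -5/8; -19/32 }, Right { -37/64; -9/16; -1/2; 0 } so simplest -75/128
RBRBBRBRR: Left { -1; -3/4; -5/8; -19/32 }, Right { -75/128; -37/64; -9/16; -1/2; 0 } so simplest -151/256
RBRBBRBRRR: Left { -1; -3/4; -5/8; -19/32 }, Right { -151/256; -75/128; -37/64; -9/16; -1/2; 0 } so simplest -303/512
RBRBBRBRRRB: Left { -1; -3/4; -5/8; -19/32; -303/512 }, Right { -151/256; -75/128; -37/64; -9/16; -1/2; 0 } so simplest -605/1024
RBRBBRBRRRBB: Left { -1; -3/4; -5/8; -19/32; -303/512; -605/1024 }, Right { -151/256; -75/128; -37/64; -9/16; -1/2; 0 } so simplest -1209/2048

-1209/2048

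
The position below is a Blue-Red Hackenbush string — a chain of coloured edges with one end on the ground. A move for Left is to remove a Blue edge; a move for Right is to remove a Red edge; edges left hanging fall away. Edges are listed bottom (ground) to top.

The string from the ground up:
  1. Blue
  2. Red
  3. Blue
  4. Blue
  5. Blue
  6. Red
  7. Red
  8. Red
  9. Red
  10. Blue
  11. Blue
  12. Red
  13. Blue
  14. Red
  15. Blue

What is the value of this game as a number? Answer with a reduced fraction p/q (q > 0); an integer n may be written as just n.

14443/16384

Prefix values for Blue Red Blue Blue Blue Red Red Red Red Blue Blue Red Blue Red Blue via {L|R} + simplicity:
v(B) = { 0 | ∅ } gives 1
v(BR) = { 0 | 1 } gives 1/2
v(BRB) = { 0 1/2 | 1 } gives 3/4
v(BRBB) = { 0 1/2 3/4 | 1 } gives 7/8
v(BRBBB) = { 0 1/2 3/4 7/8 | 1 } gives 15/16
v(BRBBBR) = { 0 1/2 3/4 7/8 | 15/16 1 } gives 29/32
v(BRBBBRR) = { 0 1/2 3/4 7/8 | 29/32 15/16 1 } gives 57/64
v(BRBBBRRR) = { 0 1/2 3/4 7/8 | 57/64 29/32 15/16 1 } gives 113/128
v(BRBBBRRRR) = { 0 1/2 3/4 7/8 | 113/128 57/64 29/32 15/16 1 } gives 225/256
v(BRBBBRRRRB) = { 0 1/2 3/4 7/8 225/256 | 113/128 57/64 29/32 15/16 1 } gives 451/512
v(BRBBBRRRRBB) = { 0 1/2 3/4 7/8 225/256 451/512 | 113/128 57/64 29/32 15/16 1 } gives 903/1024
v(BRBBBRRRRBBR) = { 0 1/2 3/4 7/8 225/256 451/512 | 903/1024 113/128 57/64 29/32 15/16 1 } gives 1805/2048
v(BRBBBRRRRBBRB) = { 0 1/2 3/4 7/8 225/256 451/512 1805/2048 | 903/1024 113/128 57/64 29/32 15/16 1 } gives 3611/4096
v(BRBBBRRRRBBRBR) = { 0 1/2 3/4 7/8 225/256 451/512 1805/2048 | 3611/4096 903/1024 113/128 57/64 29/32 15/16 1 } gives 7221/8192
v(BRBBBRRRRBBRBRB) = { 0 1/2 3/4 7/8 225/256 451/512 1805/2048 7221/8192 | 3611/4096 903/1024 113/128 57/64 29/32 15/16 1 } gives 14443/16384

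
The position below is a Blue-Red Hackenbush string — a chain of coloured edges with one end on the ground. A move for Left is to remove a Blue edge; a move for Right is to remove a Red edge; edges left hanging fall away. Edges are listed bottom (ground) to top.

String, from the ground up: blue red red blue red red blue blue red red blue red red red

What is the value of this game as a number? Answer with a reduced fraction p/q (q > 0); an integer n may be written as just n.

2449/8192

edge 1 of 14 (blue): { 0 | · } so 1
edge 2 of 14 (red): { 0 | 1 } so 1/2
edge 3 of 14 (red): { 0 | 1/2; 1 } so 1/4
edge 4 of 14 (blue): { 0; 1/4 | 1/2; 1 } so 3/8
edge 5 of 14 (red): { 0; 1/4 | 3/8; 1/2; 1 } so 5/16
edge 6 of 14 (red): { 0; 1/4 | 5/16; 3/8; 1/2; 1 } so 9/32
edge 7 of 14 (blue): { 0; 1/4; 9/32 | 5/16; 3/8; 1/2; 1 } so 19/64
edge 8 of 14 (blue): { 0; 1/4; 9/32; 19/64 | 5/16; 3/8; 1/2; 1 } so 39/128
edge 9 of 14 (red): { 0; 1/4; 9/32; 19/64 | 39/128; 5/16; 3/8; 1/2; 1 } so 77/256
edge 10 of 14 (red): { 0; 1/4; 9/32; 19/64 | 77/256; 39/128; 5/16; 3/8; 1/2; 1 } so 153/512
edge 11 of 14 (blue): { 0; 1/4; 9/32; 19/64; 153/512 | 77/256; 39/128; 5/16; 3/8; 1/2; 1 } so 307/1024
edge 12 of 14 (red): { 0; 1/4; 9/32; 19/64; 153/512 | 307/1024; 77/256; 39/128; 5/16; 3/8; 1/2; 1 } so 613/2048
edge 13 of 14 (red): { 0; 1/4; 9/32; 19/64; 153/512 | 613/2048; 307/1024; 77/256; 39/128; 5/16; 3/8; 1/2; 1 } so 1225/4096
edge 14 of 14 (red): { 0; 1/4; 9/32; 19/64; 153/512 | 1225/4096; 613/2048; 307/1024; 77/256; 39/128; 5/16; 3/8; 1/2; 1 } so 2449/8192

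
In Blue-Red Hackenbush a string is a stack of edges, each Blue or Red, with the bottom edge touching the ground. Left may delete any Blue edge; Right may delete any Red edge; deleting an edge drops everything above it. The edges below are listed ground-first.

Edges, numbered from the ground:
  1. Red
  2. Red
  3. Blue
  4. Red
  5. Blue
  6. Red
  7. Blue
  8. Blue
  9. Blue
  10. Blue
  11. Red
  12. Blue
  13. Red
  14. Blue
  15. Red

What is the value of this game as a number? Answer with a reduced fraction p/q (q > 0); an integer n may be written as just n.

-13355/8192

g(R) = { — | 0 } — -1
g(RR) = { — | -1; 0 } — -2
g(RRB) = { -2 | -1; 0 } — -3/2
g(RRBR) = { -2 | -3/2; -1; 0 } — -7/4
g(RRBRB) = { -2; -7/4 | -3/2; -1; 0 } — -13/8
g(RRBRBR) = { -2; -7/4 | -13/8; -3/2; -1; 0 } — -27/16
g(RRBRBRB) = { -2; -7/4; -27/16 | -13/8; -3/2; -1; 0 } — -53/32
g(RRBRBRBB) = { -2; -7/4; -27/16; -53/32 | -13/8; -3/2; -1; 0 } — -105/64
g(RRBRBRBBB) = { -2; -7/4; -27/16; -53/32; -105/64 | -13/8; -3/2; -1; 0 } — -209/128
g(RRBRBRBBBB) = { -2; -7/4; -27/16; -53/32; -105/64; -209/128 | -13/8; -3/2; -1; 0 } — -417/256
g(RRBRBRBBBBR) = { -2; -7/4; -27/16; -53/32; -105/64; -209/128 | -417/256; -13/8; -3/2; -1; 0 } — -835/512
g(RRBRBRBBBBRB) = { -2; -7/4; -27/16; -53/32; -105/64; -209/128; -835/512 | -417/256; -13/8; -3/2; -1; 0 } — -1669/1024
g(RRBRBRBBBBRBR) = { -2; -7/4; -27/16; -53/32; -105/64; -209/128; -835/512 | -1669/1024; -417/256; -13/8; -3/2; -1; 0 } — -3339/2048
g(RRBRBRBBBBRBRB) = { -2; -7/4; -27/16; -53/32; -105/64; -209/128; -835/512; -3339/2048 | -1669/1024; -417/256; -13/8; -3/2; -1; 0 } — -6677/4096
g(RRBRBRBBBBRBRBR) = { -2; -7/4; -27/16; -53/32; -105/64; -209/128; -835/512; -3339/2048 | -6677/4096; -1669/1024; -417/256; -13/8; -3/2; -1; 0 } — -13355/8192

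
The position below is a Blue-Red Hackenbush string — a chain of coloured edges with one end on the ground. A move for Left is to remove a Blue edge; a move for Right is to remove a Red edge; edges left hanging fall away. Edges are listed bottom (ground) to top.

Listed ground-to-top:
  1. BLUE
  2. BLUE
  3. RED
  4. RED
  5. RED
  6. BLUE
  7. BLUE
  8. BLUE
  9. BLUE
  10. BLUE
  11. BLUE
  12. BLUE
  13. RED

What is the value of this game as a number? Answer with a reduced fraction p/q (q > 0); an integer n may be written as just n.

Recurse on prefixes of the 13-edge string BLUE BLUE RED RED RED BLUE BLUE BLUE BLUE BLUE BLUE BLUE RED:
val_1 [B]  L=[0]  R=[—]  — 1
val_2 [BB]  L=[0 1]  R=[—]  — 2
val_3 [BBR]  L=[0 1]  R=[2]  — 3/2
val_4 [BBRR]  L=[0 1]  R=[3/2 2]  — 5/4
val_5 [BBRRR]  L=[0 1]  R=[5/4 3/2 2]  — 9/8
val_6 [BBRRRB]  L=[0 1 9/8]  R=[5/4 3/2 2]  — 19/16
val_7 [BBRRRBB]  L=[0 1 9/8 19/16]  R=[5/4 3/2 2]  — 39/32
val_8 [BBRRRBBB]  L=[0 1 9/8 19/16 39/32]  R=[5/4 3/2 2]  — 79/64
val_9 [BBRRRBBBB]  L=[0 1 9/8 19/16 39/32 79/64]  R=[5/4 3/2 2]  — 159/128
val_10 [BBRRRBBBBB]  L=[0 1 9/8 19/16 39/32 79/64 159/128]  R=[5/4 3/2 2]  — 319/256
val_11 [BBRRRBBBBBB]  L=[0 1 9/8 19/16 39/32 79/64 159/128 319/256]  R=[5/4 3/2 2]  — 639/512
val_12 [BBRRRBBBBBBB]  L=[0 1 9/8 19/16 39/32 79/64 159/128 319/256 639/512]  R=[5/4 3/2 2]  — 1279/1024
val_13 [BBRRRBBBBBBBR]  L=[0 1 9/8 19/16 39/32 79/64 159/128 319/256 639/512]  R=[1279/1024 5/4 3/2 2]  — 2557/2048

2557/2048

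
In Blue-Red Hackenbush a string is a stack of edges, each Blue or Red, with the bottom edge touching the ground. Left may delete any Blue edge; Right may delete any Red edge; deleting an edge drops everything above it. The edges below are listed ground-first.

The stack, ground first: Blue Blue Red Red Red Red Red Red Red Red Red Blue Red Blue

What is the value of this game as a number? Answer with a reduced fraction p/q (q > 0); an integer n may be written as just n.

edge 1 of 14 (Blue): { 0 | none } = 1
edge 2 of 14 (Blue): { 0,1 | none } = 2
edge 3 of 14 (Red): { 0,1 | 2 } = 3/2
edge 4 of 14 (Red): { 0,1 | 3/2,2 } = 5/4
edge 5 of 14 (Red): { 0,1 | 5/4,3/2,2 } = 9/8
edge 6 of 14 (Red): { 0,1 | 9/8,5/4,3/2,2 } = 17/16
edge 7 of 14 (Red): { 0,1 | 17/16,9/8,5/4,3/2,2 } = 33/32
edge 8 of 14 (Red): { 0,1 | 33/32,17/16,9/8,5/4,3/2,2 } = 65/64
edge 9 of 14 (Red): { 0,1 | 65/64,33/32,17/16,9/8,5/4,3/2,2 } = 129/128
edge 10 of 14 (Red): { 0,1 | 129/128,65/64,33/32,17/16,9/8,5/4,3/2,2 } = 257/256
edge 11 of 14 (Red): { 0,1 | 257/256,129/128,65/64,33/32,17/16,9/8,5/4,3/2,2 } = 513/512
edge 12 of 14 (Blue): { 0,1,513/512 | 257/256,129/128,65/64,33/32,17/16,9/8,5/4,3/2,2 } = 1027/1024
edge 13 of 14 (Red): { 0,1,513/512 | 1027/1024,257/256,129/128,65/64,33/32,17/16,9/8,5/4,3/2,2 } = 2053/2048
edge 14 of 14 (Blue): { 0,1,513/512,2053/2048 | 1027/1024,257/256,129/128,65/64,33/32,17/16,9/8,5/4,3/2,2 } = 4107/4096

4107/4096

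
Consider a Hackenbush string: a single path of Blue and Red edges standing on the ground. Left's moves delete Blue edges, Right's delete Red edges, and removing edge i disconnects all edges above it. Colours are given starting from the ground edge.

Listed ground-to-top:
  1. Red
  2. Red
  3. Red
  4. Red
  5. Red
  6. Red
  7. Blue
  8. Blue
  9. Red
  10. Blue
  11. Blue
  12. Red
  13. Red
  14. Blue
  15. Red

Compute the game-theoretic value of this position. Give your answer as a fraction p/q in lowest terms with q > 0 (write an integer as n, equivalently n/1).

-2715/512

Prefix values for Red Red Red Red Red Red Blue Blue Red Blue Blue Red Red Blue Red via {L|R} + simplicity:
v(R) = { — | 0 } gives -1
v(RR) = { — | -1,0 } gives -2
v(RRR) = { — | -2,-1,0 } gives -3
v(RRRR) = { — | -3,-2,-1,0 } gives -4
v(RRRRR) = { — | -4,-3,-2,-1,0 } gives -5
v(RRRRRR) = { — | -5,-4,-3,-2,-1,0 } gives -6
v(RRRRRRB) = { -6 | -5,-4,-3,-2,-1,0 } gives -11/2
v(RRRRRRBB) = { -6,-11/2 | -5,-4,-3,-2,-1,0 } gives -21/4
v(RRRRRRBBR) = { -6,-11/2 | -21/4,-5,-4,-3,-2,-1,0 } gives -43/8
v(RRRRRRBBRB) = { -6,-11/2,-43/8 | -21/4,-5,-4,-3,-2,-1,0 } gives -85/16
v(RRRRRRBBRBB) = { -6,-11/2,-43/8,-85/16 | -21/4,-5,-4,-3,-2,-1,0 } gives -169/32
v(RRRRRRBBRBBR) = { -6,-11/2,-43/8,-85/16 | -169/32,-21/4,-5,-4,-3,-2,-1,0 } gives -339/64
v(RRRRRRBBRBBRR) = { -6,-11/2,-43/8,-85/16 | -339/64,-169/32,-21/4,-5,-4,-3,-2,-1,0 } gives -679/128
v(RRRRRRBBRBBRRB) = { -6,-11/2,-43/8,-85/16,-679/128 | -339/64,-169/32,-21/4,-5,-4,-3,-2,-1,0 } gives -1357/256
v(RRRRRRBBRBBRRBR) = { -6,-11/2,-43/8,-85/16,-679/128 | -1357/256,-339/64,-169/32,-21/4,-5,-4,-3,-2,-1,0 } gives -2715/512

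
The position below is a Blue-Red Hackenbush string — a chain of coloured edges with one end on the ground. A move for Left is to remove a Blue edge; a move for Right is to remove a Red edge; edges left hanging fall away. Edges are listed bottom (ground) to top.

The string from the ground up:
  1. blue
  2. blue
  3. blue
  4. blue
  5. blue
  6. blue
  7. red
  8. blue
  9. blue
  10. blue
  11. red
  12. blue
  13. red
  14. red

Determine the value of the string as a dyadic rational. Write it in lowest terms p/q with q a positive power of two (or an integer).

step 1: add blue to get b; options L={ 0 } R={ — } = 1
step 2: add blue to get bb; options L={ 0, 1 } R={ — } = 2
step 3: add blue to get bbb; options L={ 0, 1, 2 } R={ — } = 3
step 4: add blue to get bbbb; options L={ 0, 1, 2, 3 } R={ — } = 4
step 5: add blue to get bbbbb; options L={ 0, 1, 2, 3, 4 } R={ — } = 5
step 6: add blue to get bbbbbb; options L={ 0, 1, 2, 3, 4, 5 } R={ — } = 6
step 7: add red to get bbbbbbr; options L={ 0, 1, 2, 3, 4, 5 } R={ 6 } = 11/2
step 8: add blue to get bbbbbbrb; options L={ 0, 1, 2, 3, 4, 5, 11/2 } R={ 6 } = 23/4
step 9: add blue to get bbbbbbrbb; options L={ 0, 1, 2, 3, 4, 5, 11/2, 23/4 } R={ 6 } = 47/8
step 10: add blue to get bbbbbbrbbb; options L={ 0, 1, 2, 3, 4, 5, 11/2, 23/4, 47/8 } R={ 6 } = 95/16
step 11: add red to get bbbbbbrbbbr; options L={ 0, 1, 2, 3, 4, 5, 11/2, 23/4, 47/8 } R={ 95/16, 6 } = 189/32
step 12: add blue to get bbbbbbrbbbrb; options L={ 0, 1, 2, 3, 4, 5, 11/2, 23/4, 47/8, 189/32 } R={ 95/16, 6 } = 379/64
step 13: add red to get bbbbbbrbbbrbr; options L={ 0, 1, 2, 3, 4, 5, 11/2, 23/4, 47/8, 189/32 } R={ 379/64, 95/16, 6 } = 757/128
step 14: add red to get bbbbbbrbbbrbrr; options L={ 0, 1, 2, 3, 4, 5, 11/2, 23/4, 47/8, 189/32 } R={ 757/128, 379/64, 95/16, 6 } = 1513/256

1513/256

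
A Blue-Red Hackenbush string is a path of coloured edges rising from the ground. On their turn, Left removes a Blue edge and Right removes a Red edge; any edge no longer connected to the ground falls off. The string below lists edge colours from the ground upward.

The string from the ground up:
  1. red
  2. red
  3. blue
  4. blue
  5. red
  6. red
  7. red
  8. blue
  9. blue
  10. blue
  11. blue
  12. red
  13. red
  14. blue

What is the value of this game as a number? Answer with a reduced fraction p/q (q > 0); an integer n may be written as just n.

-5901/4096

1 of 14 · r · max L −∞ · min R 0 ⇒ -1
2 of 14 · rr · max L −∞ · min R -1 ⇒ -2
3 of 14 · rrb · max L -2 · min R -1 ⇒ -3/2
4 of 14 · rrbb · max L -3/2 · min R -1 ⇒ -5/4
5 of 14 · rrbbr · max L -3/2 · min R -5/4 ⇒ -11/8
6 of 14 · rrbbrr · max L -3/2 · min R -11/8 ⇒ -23/16
7 of 14 · rrbbrrr · max L -3/2 · min R -23/16 ⇒ -47/32
8 of 14 · rrbbrrrb · max L -47/32 · min R -23/16 ⇒ -93/64
9 of 14 · rrbbrrrbb · max L -93/64 · min R -23/16 ⇒ -185/128
10 of 14 · rrbbrrrbbb · max L -185/128 · min R -23/16 ⇒ -369/256
11 of 14 · rrbbrrrbbbb · max L -369/256 · min R -23/16 ⇒ -737/512
12 of 14 · rrbbrrrbbbbr · max L -369/256 · min R -737/512 ⇒ -1475/1024
13 of 14 · rrbbrrrbbbbrr · max L -369/256 · min R -1475/1024 ⇒ -2951/2048
14 of 14 · rrbbrrrbbbbrrb · max L -2951/2048 · min R -1475/1024 ⇒ -5901/4096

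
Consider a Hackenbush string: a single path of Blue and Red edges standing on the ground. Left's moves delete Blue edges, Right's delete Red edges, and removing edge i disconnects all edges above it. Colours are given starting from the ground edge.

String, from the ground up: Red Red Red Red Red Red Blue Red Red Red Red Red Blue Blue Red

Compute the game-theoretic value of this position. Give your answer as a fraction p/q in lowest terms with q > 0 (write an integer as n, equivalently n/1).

g_1 [R]  L=[none]  R=[0]  = -1
g_2 [RR]  L=[none]  R=[-1; 0]  = -2
g_3 [RRR]  L=[none]  R=[-2; -1; 0]  = -3
g_4 [RRRR]  L=[none]  R=[-3; -2; -1; 0]  = -4
g_5 [RRRRR]  L=[none]  R=[-4; -3; -2; -1; 0]  = -5
g_6 [RRRRRR]  L=[none]  R=[-5; -4; -3; -2; -1; 0]  = -6
g_7 [RRRRRRB]  L=[-6]  R=[-5; -4; -3; -2; -1; 0]  = -11/2
g_8 [RRRRRRBR]  L=[-6]  R=[-11/2; -5; -4; -3; -2; -1; 0]  = -23/4
g_9 [RRRRRRBRR]  L=[-6]  R=[-23/4; -11/2; -5; -4; -3; -2; -1; 0]  = -47/8
g_10 [RRRRRRBRRR]  L=[-6]  R=[-47/8; -23/4; -11/2; -5; -4; -3; -2; -1; 0]  = -95/16
g_11 [RRRRRRBRRRR]  L=[-6]  R=[-95/16; -47/8; -23/4; -11/2; -5; -4; -3; -2; -1; 0]  = -191/32
g_12 [RRRRRRBRRRRR]  L=[-6]  R=[-191/32; -95/16; -47/8; -23/4; -11/2; -5; -4; -3; -2; -1; 0]  = -383/64
g_13 [RRRRRRBRRRRRB]  L=[-6; -383/64]  R=[-191/32; -95/16; -47/8; -23/4; -11/2; -5; -4; -3; -2; -1; 0]  = -765/128
g_14 [RRRRRRBRRRRRBB]  L=[-6; -383/64; -765/128]  R=[-191/32; -95/16; -47/8; -23/4; -11/2; -5; -4; -3; -2; -1; 0]  = -1529/256
g_15 [RRRRRRBRRRRRBBR]  L=[-6; -383/64; -765/128]  R=[-1529/256; -191/32; -95/16; -47/8; -23/4; -11/2; -5; -4; -3; -2; -1; 0]  = -3059/512

-3059/512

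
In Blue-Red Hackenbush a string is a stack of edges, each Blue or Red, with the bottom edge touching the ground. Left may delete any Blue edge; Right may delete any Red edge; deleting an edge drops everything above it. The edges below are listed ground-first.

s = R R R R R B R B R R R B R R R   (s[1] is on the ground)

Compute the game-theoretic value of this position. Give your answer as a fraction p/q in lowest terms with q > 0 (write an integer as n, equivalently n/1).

-4847/1024

step 1: add R to get R; options L={ none } R={ 0 } so -1
step 2: add R to get RR; options L={ none } R={ -1; 0 } so -2
step 3: add R to get RRR; options L={ none } R={ -2; -1; 0 } so -3
step 4: add R to get RRRR; options L={ none } R={ -3; -2; -1; 0 } so -4
step 5: add R to get RRRRR; options L={ none } R={ -4; -3; -2; -1; 0 } so -5
step 6: add B to get RRRRRB; options L={ -5 } R={ -4; -3; -2; -1; 0 } so -9/2
step 7: add R to get RRRRRBR; options L={ -5 } R={ -9/2; -4; -3; -2; -1; 0 } so -19/4
step 8: add B to get RRRRRBRB; options L={ -5; -19/4 } R={ -9/2; -4; -3; -2; -1; 0 } so -37/8
step 9: add R to get RRRRRBRBR; options L={ -5; -19/4 } R={ -37/8; -9/2; -4; -3; -2; -1; 0 } so -75/16
step 10: add R to get RRRRRBRBRR; options L={ -5; -19/4 } R={ -75/16; -37/8; -9/2; -4; -3; -2; -1; 0 } so -151/32
step 11: add R to get RRRRRBRBRRR; options L={ -5; -19/4 } R={ -151/32; -75/16; -37/8; -9/2; -4; -3; -2; -1; 0 } so -303/64
step 12: add B to get RRRRRBRBRRRB; options L={ -5; -19/4; -303/64 } R={ -151/32; -75/16; -37/8; -9/2; -4; -3; -2; -1; 0 } so -605/128
step 13: add R to get RRRRRBRBRRRBR; options L={ -5; -19/4; -303/64 } R={ -605/128; -151/32; -75/16; -37/8; -9/2; -4; -3; -2; -1; 0 } so -1211/256
step 14: add R to get RRRRRBRBRRRBRR; options L={ -5; -19/4; -303/64 } R={ -1211/256; -605/128; -151/32; -75/16; -37/8; -9/2; -4; -3; -2; -1; 0 } so -2423/512
step 15: add R to get RRRRRBRBRRRBRRR; options L={ -5; -19/4; -303/64 } R={ -2423/512; -1211/256; -605/128; -151/32; -75/16; -37/8; -9/2; -4; -3; -2; -1; 0 } so -4847/1024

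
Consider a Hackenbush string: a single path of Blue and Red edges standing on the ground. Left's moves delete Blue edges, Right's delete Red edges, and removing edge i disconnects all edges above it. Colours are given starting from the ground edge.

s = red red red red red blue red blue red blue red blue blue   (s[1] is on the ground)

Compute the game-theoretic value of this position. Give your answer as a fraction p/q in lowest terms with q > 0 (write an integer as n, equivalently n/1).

-1193/256

Recurse on prefixes of the 13-edge string red red red red red blue red blue red blue red blue blue:
edge 1 of 13 (red): { · | 0 } so -1
edge 2 of 13 (red): { · | -1,0 } so -2
edge 3 of 13 (red): { · | -2,-1,0 } so -3
edge 4 of 13 (red): { · | -3,-2,-1,0 } so -4
edge 5 of 13 (red): { · | -4,-3,-2,-1,0 } so -5
edge 6 of 13 (blue): { -5 | -4,-3,-2,-1,0 } so -9/2
edge 7 of 13 (red): { -5 | -9/2,-4,-3,-2,-1,0 } so -19/4
edge 8 of 13 (blue): { -5,-19/4 | -9/2,-4,-3,-2,-1,0 } so -37/8
edge 9 of 13 (red): { -5,-19/4 | -37/8,-9/2,-4,-3,-2,-1,0 } so -75/16
edge 10 of 13 (blue): { -5,-19/4,-75/16 | -37/8,-9/2,-4,-3,-2,-1,0 } so -149/32
edge 11 of 13 (red): { -5,-19/4,-75/16 | -149/32,-37/8,-9/2,-4,-3,-2,-1,0 } so -299/64
edge 12 of 13 (blue): { -5,-19/4,-75/16,-299/64 | -149/32,-37/8,-9/2,-4,-3,-2,-1,0 } so -597/128
edge 13 of 13 (blue): { -5,-19/4,-75/16,-299/64,-597/128 | -149/32,-37/8,-9/2,-4,-3,-2,-1,0 } so -1193/256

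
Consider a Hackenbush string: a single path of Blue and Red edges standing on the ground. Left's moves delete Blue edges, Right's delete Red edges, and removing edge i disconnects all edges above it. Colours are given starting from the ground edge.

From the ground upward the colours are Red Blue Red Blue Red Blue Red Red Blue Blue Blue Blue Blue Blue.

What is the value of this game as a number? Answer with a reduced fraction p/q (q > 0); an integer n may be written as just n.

-5505/8192

Prefix values for Red Blue Red Blue Red Blue Red Red Blue Blue Blue Blue Blue Blue via {L|R} + simplicity:
R: Left { none }, Right { 0 } = simplest -1
RB: Left { -1 }, Right { 0 } = simplest -1/2
RBR: Left { -1 }, Right { -1/2,0 } = simplest -3/4
RBRB: Left { -1,-3/4 }, Right { -1/2,0 } = simplest -5/8
RBRBR: Left { -1,-3/4 }, Right { -5/8,-1/2,0 } = simplest -11/16
RBRBRB: Left { -1,-3/4,-11/16 }, Right { -5/8,-1/2,0 } = simplest -21/32
RBRBRBR: Left { -1,-3/4,-11/16 }, Right { -21/32,-5/8,-1/2,0 } = simplest -43/64
RBRBRBRR: Left { -1,-3/4,-11/16 }, Right { -43/64,-21/32,-5/8,-1/2,0 } = simplest -87/128
RBRBRBRRB: Left { -1,-3/4,-11/16,-87/128 }, Right { -43/64,-21/32,-5/8,-1/2,0 } = simplest -173/256
RBRBRBRRBB: Left { -1,-3/4,-11/16,-87/128,-173/256 }, Right { -43/64,-21/32,-5/8,-1/2,0 } = simplest -345/512
RBRBRBRRBBB: Left { -1,-3/4,-11/16,-87/128,-173/256,-345/512 }, Right { -43/64,-21/32,-5/8,-1/2,0 } = simplest -689/1024
RBRBRBRRBBBB: Left { -1,-3/4,-11/16,-87/128,-173/256,-345/512,-689/1024 }, Right { -43/64,-21/32,-5/8,-1/2,0 } = simplest -1377/2048
RBRBRBRRBBBBB: Left { -1,-3/4,-11/16,-87/128,-173/256,-345/512,-689/1024,-1377/2048 }, Right { -43/64,-21/32,-5/8,-1/2,0 } = simplest -2753/4096
RBRBRBRRBBBBBB: Left { -1,-3/4,-11/16,-87/128,-173/256,-345/512,-689/1024,-1377/2048,-2753/4096 }, Right { -43/64,-21/32,-5/8,-1/2,0 } = simplest -5505/8192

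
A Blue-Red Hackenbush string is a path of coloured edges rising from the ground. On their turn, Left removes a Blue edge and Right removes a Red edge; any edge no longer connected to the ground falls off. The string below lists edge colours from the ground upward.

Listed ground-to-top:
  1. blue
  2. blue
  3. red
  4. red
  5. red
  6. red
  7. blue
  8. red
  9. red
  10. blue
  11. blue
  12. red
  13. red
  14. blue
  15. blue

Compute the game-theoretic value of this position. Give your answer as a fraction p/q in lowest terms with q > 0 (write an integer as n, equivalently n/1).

8807/8192

edge 1 of 15 (blue): { 0 |  } -> 1
edge 2 of 15 (blue): { 0; 1 |  } -> 2
edge 3 of 15 (red): { 0; 1 | 2 } -> 3/2
edge 4 of 15 (red): { 0; 1 | 3/2; 2 } -> 5/4
edge 5 of 15 (red): { 0; 1 | 5/4; 3/2; 2 } -> 9/8
edge 6 of 15 (red): { 0; 1 | 9/8; 5/4; 3/2; 2 } -> 17/16
edge 7 of 15 (blue): { 0; 1; 17/16 | 9/8; 5/4; 3/2; 2 } -> 35/32
edge 8 of 15 (red): { 0; 1; 17/16 | 35/32; 9/8; 5/4; 3/2; 2 } -> 69/64
edge 9 of 15 (red): { 0; 1; 17/16 | 69/64; 35/32; 9/8; 5/4; 3/2; 2 } -> 137/128
edge 10 of 15 (blue): { 0; 1; 17/16; 137/128 | 69/64; 35/32; 9/8; 5/4; 3/2; 2 } -> 275/256
edge 11 of 15 (blue): { 0; 1; 17/16; 137/128; 275/256 | 69/64; 35/32; 9/8; 5/4; 3/2; 2 } -> 551/512
edge 12 of 15 (red): { 0; 1; 17/16; 137/128; 275/256 | 551/512; 69/64; 35/32; 9/8; 5/4; 3/2; 2 } -> 1101/1024
edge 13 of 15 (red): { 0; 1; 17/16; 137/128; 275/256 | 1101/1024; 551/512; 69/64; 35/32; 9/8; 5/4; 3/2; 2 } -> 2201/2048
edge 14 of 15 (blue): { 0; 1; 17/16; 137/128; 275/256; 2201/2048 | 1101/1024; 551/512; 69/64; 35/32; 9/8; 5/4; 3/2; 2 } -> 4403/4096
edge 15 of 15 (blue): { 0; 1; 17/16; 137/128; 275/256; 2201/2048; 4403/4096 | 1101/1024; 551/512; 69/64; 35/32; 9/8; 5/4; 3/2; 2 } -> 8807/8192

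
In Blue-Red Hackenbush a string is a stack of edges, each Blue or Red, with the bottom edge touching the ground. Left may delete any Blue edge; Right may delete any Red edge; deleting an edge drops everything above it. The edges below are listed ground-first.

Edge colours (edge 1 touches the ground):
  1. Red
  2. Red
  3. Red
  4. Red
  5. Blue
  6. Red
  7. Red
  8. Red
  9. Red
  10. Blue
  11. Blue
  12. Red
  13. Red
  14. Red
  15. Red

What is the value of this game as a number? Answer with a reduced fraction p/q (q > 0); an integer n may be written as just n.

-8095/2048

Prefix values for Red Red Red Red Blue Red Red Red Red Blue Blue Red Red Red Red via {L|R} + simplicity:
val(R) = { — | 0 } so -1
val(RR) = { — | -1,0 } so -2
val(RRR) = { — | -2,-1,0 } so -3
val(RRRR) = { — | -3,-2,-1,0 } so -4
val(RRRRB) = { -4 | -3,-2,-1,0 } so -7/2
val(RRRRBR) = { -4 | -7/2,-3,-2,-1,0 } so -15/4
val(RRRRBRR) = { -4 | -15/4,-7/2,-3,-2,-1,0 } so -31/8
val(RRRRBRRR) = { -4 | -31/8,-15/4,-7/2,-3,-2,-1,0 } so -63/16
val(RRRRBRRRR) = { -4 | -63/16,-31/8,-15/4,-7/2,-3,-2,-1,0 } so -127/32
val(RRRRBRRRRB) = { -4,-127/32 | -63/16,-31/8,-15/4,-7/2,-3,-2,-1,0 } so -253/64
val(RRRRBRRRRBB) = { -4,-127/32,-253/64 | -63/16,-31/8,-15/4,-7/2,-3,-2,-1,0 } so -505/128
val(RRRRBRRRRBBR) = { -4,-127/32,-253/64 | -505/128,-63/16,-31/8,-15/4,-7/2,-3,-2,-1,0 } so -1011/256
val(RRRRBRRRRBBRR) = { -4,-127/32,-253/64 | -1011/256,-505/128,-63/16,-31/8,-15/4,-7/2,-3,-2,-1,0 } so -2023/512
val(RRRRBRRRRBBRRR) = { -4,-127/32,-253/64 | -2023/512,-1011/256,-505/128,-63/16,-31/8,-15/4,-7/2,-3,-2,-1,0 } so -4047/1024
val(RRRRBRRRRBBRRRR) = { -4,-127/32,-253/64 | -4047/1024,-2023/512,-1011/256,-505/128,-63/16,-31/8,-15/4,-7/2,-3,-2,-1,0 } so -8095/2048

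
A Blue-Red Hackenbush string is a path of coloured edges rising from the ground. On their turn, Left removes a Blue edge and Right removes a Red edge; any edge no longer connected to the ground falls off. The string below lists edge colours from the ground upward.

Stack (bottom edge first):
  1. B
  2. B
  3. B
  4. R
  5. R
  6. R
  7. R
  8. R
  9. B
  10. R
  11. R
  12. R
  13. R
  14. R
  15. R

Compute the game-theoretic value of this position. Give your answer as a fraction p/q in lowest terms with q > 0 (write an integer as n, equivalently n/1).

8321/4096

v_1 [B]  L=[0]  R=[·]  = 1
v_2 [BB]  L=[0, 1]  R=[·]  = 2
v_3 [BBB]  L=[0, 1, 2]  R=[·]  = 3
v_4 [BBBR]  L=[0, 1, 2]  R=[3]  = 5/2
v_5 [BBBRR]  L=[0, 1, 2]  R=[5/2, 3]  = 9/4
v_6 [BBBRRR]  L=[0, 1, 2]  R=[9/4, 5/2, 3]  = 17/8
v_7 [BBBRRRR]  L=[0, 1, 2]  R=[17/8, 9/4, 5/2, 3]  = 33/16
v_8 [BBBRRRRR]  L=[0, 1, 2]  R=[33/16, 17/8, 9/4, 5/2, 3]  = 65/32
v_9 [BBBRRRRRB]  L=[0, 1, 2, 65/32]  R=[33/16, 17/8, 9/4, 5/2, 3]  = 131/64
v_10 [BBBRRRRRBR]  L=[0, 1, 2, 65/32]  R=[131/64, 33/16, 17/8, 9/4, 5/2, 3]  = 261/128
v_11 [BBBRRRRRBRR]  L=[0, 1, 2, 65/32]  R=[261/128, 131/64, 33/16, 17/8, 9/4, 5/2, 3]  = 521/256
v_12 [BBBRRRRRBRRR]  L=[0, 1, 2, 65/32]  R=[521/256, 261/128, 131/64, 33/16, 17/8, 9/4, 5/2, 3]  = 1041/512
v_13 [BBBRRRRRBRRRR]  L=[0, 1, 2, 65/32]  R=[1041/512, 521/256, 261/128, 131/64, 33/16, 17/8, 9/4, 5/2, 3]  = 2081/1024
v_14 [BBBRRRRRBRRRRR]  L=[0, 1, 2, 65/32]  R=[2081/1024, 1041/512, 521/256, 261/128, 131/64, 33/16, 17/8, 9/4, 5/2, 3]  = 4161/2048
v_15 [BBBRRRRRBRRRRRR]  L=[0, 1, 2, 65/32]  R=[4161/2048, 2081/1024, 1041/512, 521/256, 261/128, 131/64, 33/16, 17/8, 9/4, 5/2, 3]  = 8321/4096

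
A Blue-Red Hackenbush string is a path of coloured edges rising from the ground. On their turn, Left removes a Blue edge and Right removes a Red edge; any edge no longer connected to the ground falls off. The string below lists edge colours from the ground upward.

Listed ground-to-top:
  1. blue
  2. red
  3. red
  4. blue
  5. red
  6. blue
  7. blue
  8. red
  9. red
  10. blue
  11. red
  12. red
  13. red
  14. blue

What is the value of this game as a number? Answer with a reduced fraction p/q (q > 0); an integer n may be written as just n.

edge 1 of 14 (blue): { 0 | ∅ } ⇒ 1
edge 2 of 14 (red): { 0 | 1 } ⇒ 1/2
edge 3 of 14 (red): { 0 | 1/2; 1 } ⇒ 1/4
edge 4 of 14 (blue): { 0; 1/4 | 1/2; 1 } ⇒ 3/8
edge 5 of 14 (red): { 0; 1/4 | 3/8; 1/2; 1 } ⇒ 5/16
edge 6 of 14 (blue): { 0; 1/4; 5/16 | 3/8; 1/2; 1 } ⇒ 11/32
edge 7 of 14 (blue): { 0; 1/4; 5/16; 11/32 | 3/8; 1/2; 1 } ⇒ 23/64
edge 8 of 14 (red): { 0; 1/4; 5/16; 11/32 | 23/64; 3/8; 1/2; 1 } ⇒ 45/128
edge 9 of 14 (red): { 0; 1/4; 5/16; 11/32 | 45/128; 23/64; 3/8; 1/2; 1 } ⇒ 89/256
edge 10 of 14 (blue): { 0; 1/4; 5/16; 11/32; 89/256 | 45/128; 23/64; 3/8; 1/2; 1 } ⇒ 179/512
edge 11 of 14 (red): { 0; 1/4; 5/16; 11/32; 89/256 | 179/512; 45/128; 23/64; 3/8; 1/2; 1 } ⇒ 357/1024
edge 12 of 14 (red): { 0; 1/4; 5/16; 11/32; 89/256 | 357/1024; 179/512; 45/128; 23/64; 3/8; 1/2; 1 } ⇒ 713/2048
edge 13 of 14 (red): { 0; 1/4; 5/16; 11/32; 89/256 | 713/2048; 357/1024; 179/512; 45/128; 23/64; 3/8; 1/2; 1 } ⇒ 1425/4096
edge 14 of 14 (blue): { 0; 1/4; 5/16; 11/32; 89/256; 1425/4096 | 713/2048; 357/1024; 179/512; 45/128; 23/64; 3/8; 1/2; 1 } ⇒ 2851/8192

2851/8192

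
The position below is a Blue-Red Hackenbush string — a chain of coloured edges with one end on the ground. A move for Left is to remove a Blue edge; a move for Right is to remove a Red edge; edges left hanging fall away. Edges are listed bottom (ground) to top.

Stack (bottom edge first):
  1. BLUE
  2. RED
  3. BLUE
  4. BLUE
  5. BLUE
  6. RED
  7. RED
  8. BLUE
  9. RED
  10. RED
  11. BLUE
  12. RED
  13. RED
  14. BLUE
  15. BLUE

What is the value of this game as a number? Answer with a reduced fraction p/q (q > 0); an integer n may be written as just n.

Recurse on prefixes of the 15-edge string BLUE RED BLUE BLUE BLUE RED RED BLUE RED RED BLUE RED RED BLUE BLUE:
1 of 15 · B · max L 0 · min R +∞ = 1
2 of 15 · BR · max L 0 · min R 1 = 1/2
3 of 15 · BRB · max L 1/2 · min R 1 = 3/4
4 of 15 · BRBB · max L 3/4 · min R 1 = 7/8
5 of 15 · BRBBB · max L 7/8 · min R 1 = 15/16
6 of 15 · BRBBBR · max L 7/8 · min R 15/16 = 29/32
7 of 15 · BRBBBRR · max L 7/8 · min R 29/32 = 57/64
8 of 15 · BRBBBRRB · max L 57/64 · min R 29/32 = 115/128
9 of 15 · BRBBBRRBR · max L 57/64 · min R 115/128 = 229/256
10 of 15 · BRBBBRRBRR · max L 57/64 · min R 229/256 = 457/512
11 of 15 · BRBBBRRBRRB · max L 457/512 · min R 229/256 = 915/1024
12 of 15 · BRBBBRRBRRBR · max L 457/512 · min R 915/1024 = 1829/2048
13 of 15 · BRBBBRRBRRBRR · max L 457/512 · min R 1829/2048 = 3657/4096
14 of 15 · BRBBBRRBRRBRRB · max L 3657/4096 · min R 1829/2048 = 7315/8192
15 of 15 · BRBBBRRBRRBRRBB · max L 7315/8192 · min R 1829/2048 = 14631/16384

14631/16384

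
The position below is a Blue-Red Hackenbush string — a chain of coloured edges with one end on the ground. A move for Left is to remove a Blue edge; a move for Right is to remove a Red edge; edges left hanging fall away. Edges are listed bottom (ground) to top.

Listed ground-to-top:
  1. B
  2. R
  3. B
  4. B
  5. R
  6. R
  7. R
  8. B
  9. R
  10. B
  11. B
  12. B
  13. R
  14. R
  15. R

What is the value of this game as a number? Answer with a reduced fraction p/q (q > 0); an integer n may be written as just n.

12657/16384

Build value(s[:k]) for k = 1..15, string s = B R B B R R R B R B B B R R R.
value_1 [B]  L=[0]  R=[·]  so 1
value_2 [BR]  L=[0]  R=[1]  so 1/2
value_3 [BRB]  L=[0,1/2]  R=[1]  so 3/4
value_4 [BRBB]  L=[0,1/2,3/4]  R=[1]  so 7/8
value_5 [BRBBR]  L=[0,1/2,3/4]  R=[7/8,1]  so 13/16
value_6 [BRBBRR]  L=[0,1/2,3/4]  R=[13/16,7/8,1]  so 25/32
value_7 [BRBBRRR]  L=[0,1/2,3/4]  R=[25/32,13/16,7/8,1]  so 49/64
value_8 [BRBBRRRB]  L=[0,1/2,3/4,49/64]  R=[25/32,13/16,7/8,1]  so 99/128
value_9 [BRBBRRRBR]  L=[0,1/2,3/4,49/64]  R=[99/128,25/32,13/16,7/8,1]  so 197/256
value_10 [BRBBRRRBRB]  L=[0,1/2,3/4,49/64,197/256]  R=[99/128,25/32,13/16,7/8,1]  so 395/512
value_11 [BRBBRRRBRBB]  L=[0,1/2,3/4,49/64,197/256,395/512]  R=[99/128,25/32,13/16,7/8,1]  so 791/1024
value_12 [BRBBRRRBRBBB]  L=[0,1/2,3/4,49/64,197/256,395/512,791/1024]  R=[99/128,25/32,13/16,7/8,1]  so 1583/2048
value_13 [BRBBRRRBRBBBR]  L=[0,1/2,3/4,49/64,197/256,395/512,791/1024]  R=[1583/2048,99/128,25/32,13/16,7/8,1]  so 3165/4096
value_14 [BRBBRRRBRBBBRR]  L=[0,1/2,3/4,49/64,197/256,395/512,791/1024]  R=[3165/4096,1583/2048,99/128,25/32,13/16,7/8,1]  so 6329/8192
value_15 [BRBBRRRBRBBBRRR]  L=[0,1/2,3/4,49/64,197/256,395/512,791/1024]  R=[6329/8192,3165/4096,1583/2048,99/128,25/32,13/16,7/8,1]  so 12657/16384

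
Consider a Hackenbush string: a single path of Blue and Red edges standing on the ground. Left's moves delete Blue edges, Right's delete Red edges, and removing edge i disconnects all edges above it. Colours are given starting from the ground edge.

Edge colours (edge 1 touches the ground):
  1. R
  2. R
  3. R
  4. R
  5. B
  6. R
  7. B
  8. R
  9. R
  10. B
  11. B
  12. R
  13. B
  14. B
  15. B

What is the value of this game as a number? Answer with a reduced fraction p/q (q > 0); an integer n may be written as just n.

-7569/2048

g(R) = { ∅ | 0 } gives -1
g(RR) = { ∅ | -1,0 } gives -2
g(RRR) = { ∅ | -2,-1,0 } gives -3
g(RRRR) = { ∅ | -3,-2,-1,0 } gives -4
g(RRRRB) = { -4 | -3,-2,-1,0 } gives -7/2
g(RRRRBR) = { -4 | -7/2,-3,-2,-1,0 } gives -15/4
g(RRRRBRB) = { -4,-15/4 | -7/2,-3,-2,-1,0 } gives -29/8
g(RRRRBRBR) = { -4,-15/4 | -29/8,-7/2,-3,-2,-1,0 } gives -59/16
g(RRRRBRBRR) = { -4,-15/4 | -59/16,-29/8,-7/2,-3,-2,-1,0 } gives -119/32
g(RRRRBRBRRB) = { -4,-15/4,-119/32 | -59/16,-29/8,-7/2,-3,-2,-1,0 } gives -237/64
g(RRRRBRBRRBB) = { -4,-15/4,-119/32,-237/64 | -59/16,-29/8,-7/2,-3,-2,-1,0 } gives -473/128
g(RRRRBRBRRBBR) = { -4,-15/4,-119/32,-237/64 | -473/128,-59/16,-29/8,-7/2,-3,-2,-1,0 } gives -947/256
g(RRRRBRBRRBBRB) = { -4,-15/4,-119/32,-237/64,-947/256 | -473/128,-59/16,-29/8,-7/2,-3,-2,-1,0 } gives -1893/512
g(RRRRBRBRRBBRBB) = { -4,-15/4,-119/32,-237/64,-947/256,-1893/512 | -473/128,-59/16,-29/8,-7/2,-3,-2,-1,0 } gives -3785/1024
g(RRRRBRBRRBBRBBB) = { -4,-15/4,-119/32,-237/64,-947/256,-1893/512,-3785/1024 | -473/128,-59/16,-29/8,-7/2,-3,-2,-1,0 } gives -7569/2048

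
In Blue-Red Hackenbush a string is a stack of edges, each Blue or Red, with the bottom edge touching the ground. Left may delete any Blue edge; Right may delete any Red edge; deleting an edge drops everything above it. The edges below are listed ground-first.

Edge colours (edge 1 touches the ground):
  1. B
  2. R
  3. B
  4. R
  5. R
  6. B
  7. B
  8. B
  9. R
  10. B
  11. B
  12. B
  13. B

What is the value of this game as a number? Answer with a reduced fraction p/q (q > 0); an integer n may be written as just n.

2527/4096

1 of 13 · B · max L 0 · min R +∞ ⇒ 1
2 of 13 · BR · max L 0 · min R 1 ⇒ 1/2
3 of 13 · BRB · max L 1/2 · min R 1 ⇒ 3/4
4 of 13 · BRBR · max L 1/2 · min R 3/4 ⇒ 5/8
5 of 13 · BRBRR · max L 1/2 · min R 5/8 ⇒ 9/16
6 of 13 · BRBRRB · max L 9/16 · min R 5/8 ⇒ 19/32
7 of 13 · BRBRRBB · max L 19/32 · min R 5/8 ⇒ 39/64
8 of 13 · BRBRRBBB · max L 39/64 · min R 5/8 ⇒ 79/128
9 of 13 · BRBRRBBBR · max L 39/64 · min R 79/128 ⇒ 157/256
10 of 13 · BRBRRBBBRB · max L 157/256 · min R 79/128 ⇒ 315/512
11 of 13 · BRBRRBBBRBB · max L 315/512 · min R 79/128 ⇒ 631/1024
12 of 13 · BRBRRBBBRBBB · max L 631/1024 · min R 79/128 ⇒ 1263/2048
13 of 13 · BRBRRBBBRBBBB · max L 1263/2048 · min R 79/128 ⇒ 2527/4096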